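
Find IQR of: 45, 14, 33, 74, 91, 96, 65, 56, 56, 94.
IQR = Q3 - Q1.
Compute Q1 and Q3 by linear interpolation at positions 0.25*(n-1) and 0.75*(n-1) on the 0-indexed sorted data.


Sorted: 14, 33, 45, 56, 56, 65, 74, 91, 94, 96
Q1 (25th %ile) = 47.7500
Q3 (75th %ile) = 86.7500
IQR = 86.7500 - 47.7500 = 39.0000

IQR = 39.0000


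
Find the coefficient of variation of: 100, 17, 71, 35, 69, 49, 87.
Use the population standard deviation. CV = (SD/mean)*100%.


Mean = 61.1429
SD = 27.0366
CV = (27.0366/61.1429)*100 = 44.2188%

CV = 44.2188%


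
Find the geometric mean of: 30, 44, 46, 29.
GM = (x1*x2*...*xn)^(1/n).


Product = 30 × 44 × 46 × 29 = 1760880
GM = 1760880^(1/4) = 36.4278

GM = 36.4278


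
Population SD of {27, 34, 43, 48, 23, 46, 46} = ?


Mean = 38.1429
Variance = 87.8367
SD = sqrt(87.8367) = 9.3721

SD = 9.3721


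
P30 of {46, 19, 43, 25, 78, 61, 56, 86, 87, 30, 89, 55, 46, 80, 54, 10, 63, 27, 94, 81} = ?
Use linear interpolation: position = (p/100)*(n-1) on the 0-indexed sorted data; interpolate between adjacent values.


Sorted: 10, 19, 25, 27, 30, 43, 46, 46, 54, 55, 56, 61, 63, 78, 80, 81, 86, 87, 89, 94
n = 20
Index = 30/100 * 19 = 5.7000
Lower = data[5] = 43, Upper = data[6] = 46
P30 = 43 + 0.7000*(3) = 45.1000

P30 = 45.1000


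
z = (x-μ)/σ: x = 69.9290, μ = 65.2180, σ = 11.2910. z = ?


z = (69.9290 - 65.2180)/11.2910
= 4.7110/11.2910
= 0.4172

z = 0.4172


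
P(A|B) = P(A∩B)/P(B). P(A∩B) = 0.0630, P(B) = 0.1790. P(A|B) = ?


P(A|B) = 0.0630/0.1790 = 0.3520

P(A|B) = 0.3520


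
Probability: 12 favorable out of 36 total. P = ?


P = 12/36 = 0.3333

P = 0.3333


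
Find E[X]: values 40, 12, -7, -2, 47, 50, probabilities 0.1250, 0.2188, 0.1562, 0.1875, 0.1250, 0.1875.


E[X] = 40*0.1250 + 12*0.2188 - 7*0.1562 - 2*0.1875 + 47*0.1250 + 50*0.1875
= 5.0000 + 2.6256 - 1.0934 - 0.3750 + 5.8750 + 9.3750
= 21.4072

E[X] = 21.4072


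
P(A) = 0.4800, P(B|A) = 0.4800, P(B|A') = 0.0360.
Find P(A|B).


P(B) = P(B|A)*P(A) + P(B|A')*P(A')
= 0.4800*0.4800 + 0.0360*0.5200
= 0.230400 + 0.018720 = 0.249120
P(A|B) = 0.230400/0.249120 = 0.9249

P(A|B) = 0.9249


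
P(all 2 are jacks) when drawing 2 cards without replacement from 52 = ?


P(all jacks) = (4/52) × (3/51)
= 0.0045

P = 0.0045


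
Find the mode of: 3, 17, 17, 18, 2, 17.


Frequencies: 2:1, 3:1, 17:3, 18:1
Max frequency = 3
Mode = 17

Mode = 17


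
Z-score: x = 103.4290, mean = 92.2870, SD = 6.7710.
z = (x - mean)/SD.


z = (103.4290 - 92.2870)/6.7710
= 11.1420/6.7710
= 1.6455

z = 1.6455


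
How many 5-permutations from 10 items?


P(10,5) = 10!/5!
= 3628800/120
= 30240

P(10,5) = 30240


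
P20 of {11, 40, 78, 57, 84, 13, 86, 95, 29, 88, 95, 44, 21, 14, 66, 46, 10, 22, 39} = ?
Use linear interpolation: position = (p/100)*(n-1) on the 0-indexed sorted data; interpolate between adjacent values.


Sorted: 10, 11, 13, 14, 21, 22, 29, 39, 40, 44, 46, 57, 66, 78, 84, 86, 88, 95, 95
n = 19
Index = 20/100 * 18 = 3.6000
Lower = data[3] = 14, Upper = data[4] = 21
P20 = 14 + 0.6000*(7) = 18.2000

P20 = 18.2000


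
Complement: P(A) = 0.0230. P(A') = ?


P(not A) = 1 - 0.0230 = 0.9770

P(not A) = 0.9770


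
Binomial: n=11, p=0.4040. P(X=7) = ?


C(11,7) = 330
p^7 = 0.001757
(1-p)^4 = 0.126178
P = 330 * 0.001757 * 0.126178 = 0.0731

P(X=7) = 0.0731


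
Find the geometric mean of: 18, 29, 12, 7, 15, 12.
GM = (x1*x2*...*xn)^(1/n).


Product = 18 × 29 × 12 × 7 × 15 × 12 = 7892640
GM = 7892640^(1/6) = 14.1103

GM = 14.1103


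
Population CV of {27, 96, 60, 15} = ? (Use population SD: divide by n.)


Mean = 49.5000
SD = 31.5000
CV = (31.5000/49.5000)*100 = 63.6364%

CV = 63.6364%


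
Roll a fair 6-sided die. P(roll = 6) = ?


Favorable outcomes (roll = 6): 1
Total outcomes = 6
P = 1/6 = 0.1667

P = 0.1667


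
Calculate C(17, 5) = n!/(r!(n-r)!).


C(17,5) = 17!/(5! × 12!)
= 355687428096000/(120 × 479001600)
= 6188

C(17,5) = 6188


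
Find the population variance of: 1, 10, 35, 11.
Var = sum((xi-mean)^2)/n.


Mean = 14.2500
Squared deviations: 175.5625, 18.0625, 430.5625, 10.5625
Sum = 634.7500
Variance = 634.7500/4 = 158.6875

Variance = 158.6875


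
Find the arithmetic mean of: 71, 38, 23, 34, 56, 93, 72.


Sum = 71 + 38 + 23 + 34 + 56 + 93 + 72 = 387
n = 7
Mean = 387/7 = 55.2857

Mean = 55.2857


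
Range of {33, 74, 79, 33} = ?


Max = 79, Min = 33
Range = 79 - 33 = 46

Range = 46


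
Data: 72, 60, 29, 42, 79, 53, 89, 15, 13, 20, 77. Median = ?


Sorted: 13, 15, 20, 29, 42, 53, 60, 72, 77, 79, 89
n = 11 (odd)
Middle value = 53

Median = 53


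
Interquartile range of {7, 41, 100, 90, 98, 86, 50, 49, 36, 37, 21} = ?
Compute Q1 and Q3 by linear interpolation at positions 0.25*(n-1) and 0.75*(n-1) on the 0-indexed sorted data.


Sorted: 7, 21, 36, 37, 41, 49, 50, 86, 90, 98, 100
Q1 (25th %ile) = 36.5000
Q3 (75th %ile) = 88.0000
IQR = 88.0000 - 36.5000 = 51.5000

IQR = 51.5000


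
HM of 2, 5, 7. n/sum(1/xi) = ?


Sum of reciprocals = 1/2 + 1/5 + 1/7 = 0.842857
HM = 3/0.842857 = 3.5593

HM = 3.5593


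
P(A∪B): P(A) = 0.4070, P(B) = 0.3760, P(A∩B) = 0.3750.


P(A∪B) = 0.4070 + 0.3760 - 0.3750
= 0.7830 - 0.3750
= 0.4080

P(A∪B) = 0.4080


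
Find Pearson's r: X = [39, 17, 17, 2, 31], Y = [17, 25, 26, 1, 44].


Mean X = 21.2000, Mean Y = 22.6000
SD X = 12.781236, SD Y = 13.951344
Cov = 100.080000
r = 100.080000/(12.781236*13.951344) = 0.5613

r = 0.5613


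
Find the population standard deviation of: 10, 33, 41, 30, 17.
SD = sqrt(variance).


Mean = 26.2000
Variance = 125.3600
SD = sqrt(125.3600) = 11.1964

SD = 11.1964


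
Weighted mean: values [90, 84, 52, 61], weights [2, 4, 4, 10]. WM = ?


Numerator = 90*2 + 84*4 + 52*4 + 61*10 = 1334
Denominator = 2 + 4 + 4 + 10 = 20
WM = 1334/20 = 66.7000

WM = 66.7000


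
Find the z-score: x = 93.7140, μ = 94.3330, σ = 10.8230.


z = (93.7140 - 94.3330)/10.8230
= -0.6190/10.8230
= -0.0572

z = -0.0572


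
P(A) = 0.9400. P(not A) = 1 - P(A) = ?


P(not A) = 1 - 0.9400 = 0.0600

P(not A) = 0.0600


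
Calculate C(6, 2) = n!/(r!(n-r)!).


C(6,2) = 6!/(2! × 4!)
= 720/(2 × 24)
= 15

C(6,2) = 15


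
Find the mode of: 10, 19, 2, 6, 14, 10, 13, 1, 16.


Frequencies: 1:1, 2:1, 6:1, 10:2, 13:1, 14:1, 16:1, 19:1
Max frequency = 2
Mode = 10

Mode = 10


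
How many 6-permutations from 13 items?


P(13,6) = 13!/7!
= 6227020800/5040
= 1235520

P(13,6) = 1235520


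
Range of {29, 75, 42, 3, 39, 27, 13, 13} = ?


Max = 75, Min = 3
Range = 75 - 3 = 72

Range = 72


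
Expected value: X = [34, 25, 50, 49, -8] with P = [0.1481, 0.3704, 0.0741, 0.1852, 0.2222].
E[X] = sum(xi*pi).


E[X] = 34*0.1481 + 25*0.3704 + 50*0.0741 + 49*0.1852 - 8*0.2222
= 5.0354 + 9.2600 + 3.7050 + 9.0748 - 1.7776
= 25.2976

E[X] = 25.2976


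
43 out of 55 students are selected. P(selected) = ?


P = 43/55 = 0.7818

P = 0.7818


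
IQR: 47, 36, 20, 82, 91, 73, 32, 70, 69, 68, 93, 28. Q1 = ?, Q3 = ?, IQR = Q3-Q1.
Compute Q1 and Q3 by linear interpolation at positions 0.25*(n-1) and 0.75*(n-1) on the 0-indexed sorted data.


Sorted: 20, 28, 32, 36, 47, 68, 69, 70, 73, 82, 91, 93
Q1 (25th %ile) = 35.0000
Q3 (75th %ile) = 75.2500
IQR = 75.2500 - 35.0000 = 40.2500

IQR = 40.2500


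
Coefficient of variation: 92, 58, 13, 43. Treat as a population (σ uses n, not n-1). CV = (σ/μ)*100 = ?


Mean = 51.5000
SD = 28.4473
CV = (28.4473/51.5000)*100 = 55.2375%

CV = 55.2375%


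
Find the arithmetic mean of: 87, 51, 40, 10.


Sum = 87 + 51 + 40 + 10 = 188
n = 4
Mean = 188/4 = 47.0000

Mean = 47.0000


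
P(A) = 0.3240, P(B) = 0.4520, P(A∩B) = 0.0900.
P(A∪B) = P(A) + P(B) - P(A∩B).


P(A∪B) = 0.3240 + 0.4520 - 0.0900
= 0.7760 - 0.0900
= 0.6860

P(A∪B) = 0.6860


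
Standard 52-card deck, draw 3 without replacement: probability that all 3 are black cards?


P(all black cards) = (26/52) × (25/51) × (24/50)
= 0.1176

P = 0.1176


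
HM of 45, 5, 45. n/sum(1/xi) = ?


Sum of reciprocals = 1/45 + 1/5 + 1/45 = 0.244444
HM = 3/0.244444 = 12.2727

HM = 12.2727


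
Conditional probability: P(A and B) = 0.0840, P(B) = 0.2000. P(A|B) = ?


P(A|B) = 0.0840/0.2000 = 0.4200

P(A|B) = 0.4200


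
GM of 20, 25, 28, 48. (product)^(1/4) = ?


Product = 20 × 25 × 28 × 48 = 672000
GM = 672000^(1/4) = 28.6314

GM = 28.6314


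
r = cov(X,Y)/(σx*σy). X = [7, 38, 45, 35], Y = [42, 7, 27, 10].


Mean X = 31.2500, Mean Y = 21.5000
SD X = 14.463316, SD Y = 14.080128
Cov = -140.625000
r = -140.625000/(14.463316*14.080128) = -0.6905

r = -0.6905


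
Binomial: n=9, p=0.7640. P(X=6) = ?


C(9,6) = 84
p^6 = 0.198866
(1-p)^3 = 0.013144
P = 84 * 0.198866 * 0.013144 = 0.2196

P(X=6) = 0.2196


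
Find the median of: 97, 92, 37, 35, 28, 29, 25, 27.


Sorted: 25, 27, 28, 29, 35, 37, 92, 97
n = 8 (even)
Middle values: 29 and 35
Median = (29+35)/2 = 32.0000

Median = 32.0000


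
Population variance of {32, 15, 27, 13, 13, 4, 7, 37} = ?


Mean = 18.5000
Squared deviations: 182.2500, 12.2500, 72.2500, 30.2500, 30.2500, 210.2500, 132.2500, 342.2500
Sum = 1012.0000
Variance = 1012.0000/8 = 126.5000

Variance = 126.5000


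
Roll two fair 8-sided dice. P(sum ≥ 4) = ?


Total outcomes = 8×8 = 64
Favorable (sum ≥ 4): 61
P = 61/64 = 0.9531

P = 0.9531


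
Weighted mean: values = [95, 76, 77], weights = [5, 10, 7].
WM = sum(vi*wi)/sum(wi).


Numerator = 95*5 + 76*10 + 77*7 = 1774
Denominator = 5 + 10 + 7 = 22
WM = 1774/22 = 80.6364

WM = 80.6364


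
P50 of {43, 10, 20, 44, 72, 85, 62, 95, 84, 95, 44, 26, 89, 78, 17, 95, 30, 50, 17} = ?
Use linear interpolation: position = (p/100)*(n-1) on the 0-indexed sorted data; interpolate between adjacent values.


Sorted: 10, 17, 17, 20, 26, 30, 43, 44, 44, 50, 62, 72, 78, 84, 85, 89, 95, 95, 95
n = 19
Index = 50/100 * 18 = 9.0000
Lower = data[9] = 50, Upper = data[10] = 62
P50 = 50 + 0*(12) = 50.0000

P50 = 50.0000


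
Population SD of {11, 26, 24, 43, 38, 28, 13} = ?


Mean = 26.1429
Variance = 119.2653
SD = sqrt(119.2653) = 10.9209

SD = 10.9209


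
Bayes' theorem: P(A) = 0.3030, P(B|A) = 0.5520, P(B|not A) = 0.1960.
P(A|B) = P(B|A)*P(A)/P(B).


P(B) = P(B|A)*P(A) + P(B|A')*P(A')
= 0.5520*0.3030 + 0.1960*0.6970
= 0.167256 + 0.136612 = 0.303868
P(A|B) = 0.167256/0.303868 = 0.5504

P(A|B) = 0.5504


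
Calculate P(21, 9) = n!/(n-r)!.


P(21,9) = 21!/12!
= 51090942171709440000/479001600
= 106661318400

P(21,9) = 106661318400


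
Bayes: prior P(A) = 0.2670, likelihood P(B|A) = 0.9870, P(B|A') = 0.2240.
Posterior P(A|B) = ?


P(B) = P(B|A)*P(A) + P(B|A')*P(A')
= 0.9870*0.2670 + 0.2240*0.7330
= 0.263529 + 0.164192 = 0.427721
P(A|B) = 0.263529/0.427721 = 0.6161

P(A|B) = 0.6161


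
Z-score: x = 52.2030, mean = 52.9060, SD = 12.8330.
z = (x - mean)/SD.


z = (52.2030 - 52.9060)/12.8330
= -0.7030/12.8330
= -0.0548

z = -0.0548


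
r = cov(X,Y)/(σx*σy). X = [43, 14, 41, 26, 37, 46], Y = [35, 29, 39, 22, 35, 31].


Mean X = 34.5000, Mean Y = 31.8333
SD X = 11.146748, SD Y = 5.428832
Cov = 35.583333
r = 35.583333/(11.146748*5.428832) = 0.5880

r = 0.5880


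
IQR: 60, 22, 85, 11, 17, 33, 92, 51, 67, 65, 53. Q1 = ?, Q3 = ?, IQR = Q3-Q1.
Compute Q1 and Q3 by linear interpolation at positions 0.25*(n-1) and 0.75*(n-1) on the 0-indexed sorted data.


Sorted: 11, 17, 22, 33, 51, 53, 60, 65, 67, 85, 92
Q1 (25th %ile) = 27.5000
Q3 (75th %ile) = 66.0000
IQR = 66.0000 - 27.5000 = 38.5000

IQR = 38.5000


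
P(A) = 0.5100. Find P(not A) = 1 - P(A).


P(not A) = 1 - 0.5100 = 0.4900

P(not A) = 0.4900


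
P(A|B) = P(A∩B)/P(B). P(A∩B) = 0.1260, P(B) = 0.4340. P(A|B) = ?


P(A|B) = 0.1260/0.4340 = 0.2903

P(A|B) = 0.2903


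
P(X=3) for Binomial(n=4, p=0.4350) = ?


C(4,3) = 4
p^3 = 0.082313
(1-p)^1 = 0.565000
P = 4 * 0.082313 * 0.565000 = 0.1860

P(X=3) = 0.1860


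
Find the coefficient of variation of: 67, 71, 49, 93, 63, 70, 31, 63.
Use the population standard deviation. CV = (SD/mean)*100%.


Mean = 63.3750
SD = 16.7626
CV = (16.7626/63.3750)*100 = 26.4498%

CV = 26.4498%


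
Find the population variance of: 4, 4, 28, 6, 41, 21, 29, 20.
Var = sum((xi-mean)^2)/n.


Mean = 19.1250
Squared deviations: 228.7656, 228.7656, 78.7656, 172.2656, 478.5156, 3.5156, 97.5156, 0.7656
Sum = 1288.8750
Variance = 1288.8750/8 = 161.1094

Variance = 161.1094


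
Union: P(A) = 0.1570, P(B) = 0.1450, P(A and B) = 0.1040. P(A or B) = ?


P(A∪B) = 0.1570 + 0.1450 - 0.1040
= 0.3020 - 0.1040
= 0.1980

P(A∪B) = 0.1980


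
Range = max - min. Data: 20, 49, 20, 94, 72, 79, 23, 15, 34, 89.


Max = 94, Min = 15
Range = 94 - 15 = 79

Range = 79


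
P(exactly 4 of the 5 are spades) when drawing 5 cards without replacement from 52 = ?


Hypergeometric: P(X=4) = C(13,4)·C(39,1) / C(52,5)
= 715 × 39 / 2598960
= 27885/2598960 = 0.0107

P = 0.0107


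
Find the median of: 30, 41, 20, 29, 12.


Sorted: 12, 20, 29, 30, 41
n = 5 (odd)
Middle value = 29

Median = 29


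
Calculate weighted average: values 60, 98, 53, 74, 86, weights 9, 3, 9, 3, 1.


Numerator = 60*9 + 98*3 + 53*9 + 74*3 + 86*1 = 1619
Denominator = 9 + 3 + 9 + 3 + 1 = 25
WM = 1619/25 = 64.7600

WM = 64.7600


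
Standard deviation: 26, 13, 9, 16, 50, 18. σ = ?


Mean = 22.0000
Variance = 183.6667
SD = sqrt(183.6667) = 13.5524

SD = 13.5524


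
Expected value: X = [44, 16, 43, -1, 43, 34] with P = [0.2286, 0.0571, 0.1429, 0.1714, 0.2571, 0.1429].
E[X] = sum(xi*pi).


E[X] = 44*0.2286 + 16*0.0571 + 43*0.1429 - 1*0.1714 + 43*0.2571 + 34*0.1429
= 10.0584 + 0.9136 + 6.1447 - 0.1714 + 11.0553 + 4.8586
= 32.8592

E[X] = 32.8592


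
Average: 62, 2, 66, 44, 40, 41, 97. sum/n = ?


Sum = 62 + 2 + 66 + 44 + 40 + 41 + 97 = 352
n = 7
Mean = 352/7 = 50.2857

Mean = 50.2857


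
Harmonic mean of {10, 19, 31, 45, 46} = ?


Sum of reciprocals = 1/10 + 1/19 + 1/31 + 1/45 + 1/46 = 0.228851
HM = 5/0.228851 = 21.8483

HM = 21.8483


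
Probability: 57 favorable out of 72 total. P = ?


P = 57/72 = 0.7917

P = 0.7917


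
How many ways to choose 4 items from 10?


C(10,4) = 10!/(4! × 6!)
= 3628800/(24 × 720)
= 210

C(10,4) = 210


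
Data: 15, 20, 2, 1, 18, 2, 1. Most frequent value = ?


Frequencies: 1:2, 2:2, 15:1, 18:1, 20:1
Max frequency = 2
Mode = 1, 2

Mode = 1, 2


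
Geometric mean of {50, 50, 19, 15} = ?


Product = 50 × 50 × 19 × 15 = 712500
GM = 712500^(1/4) = 29.0534

GM = 29.0534


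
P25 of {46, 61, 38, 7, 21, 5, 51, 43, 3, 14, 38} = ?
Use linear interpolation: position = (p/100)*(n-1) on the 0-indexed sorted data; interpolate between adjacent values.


Sorted: 3, 5, 7, 14, 21, 38, 38, 43, 46, 51, 61
n = 11
Index = 25/100 * 10 = 2.5000
Lower = data[2] = 7, Upper = data[3] = 14
P25 = 7 + 0.5000*(7) = 10.5000

P25 = 10.5000


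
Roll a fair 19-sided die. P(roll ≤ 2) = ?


Favorable outcomes (roll ≤ 2): 2
Total outcomes = 19
P = 2/19 = 0.1053

P = 0.1053


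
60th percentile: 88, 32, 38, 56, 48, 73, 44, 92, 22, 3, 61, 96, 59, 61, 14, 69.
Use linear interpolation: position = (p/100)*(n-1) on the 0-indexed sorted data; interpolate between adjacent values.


Sorted: 3, 14, 22, 32, 38, 44, 48, 56, 59, 61, 61, 69, 73, 88, 92, 96
n = 16
Index = 60/100 * 15 = 9.0000
Lower = data[9] = 61, Upper = data[10] = 61
P60 = 61 + 0*(0) = 61.0000

P60 = 61.0000


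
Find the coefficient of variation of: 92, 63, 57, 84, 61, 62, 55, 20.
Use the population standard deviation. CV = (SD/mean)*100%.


Mean = 61.7500
SD = 20.0733
CV = (20.0733/61.7500)*100 = 32.5074%

CV = 32.5074%


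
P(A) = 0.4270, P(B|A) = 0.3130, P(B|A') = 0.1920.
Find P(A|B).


P(B) = P(B|A)*P(A) + P(B|A')*P(A')
= 0.3130*0.4270 + 0.1920*0.5730
= 0.133651 + 0.110016 = 0.243667
P(A|B) = 0.133651/0.243667 = 0.5485

P(A|B) = 0.5485


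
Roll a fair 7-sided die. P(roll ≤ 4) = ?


Favorable outcomes (roll ≤ 4): 4
Total outcomes = 7
P = 4/7 = 0.5714

P = 0.5714


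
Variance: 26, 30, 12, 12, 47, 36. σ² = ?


Mean = 27.1667
Squared deviations: 1.3611, 8.0278, 230.0278, 230.0278, 393.3611, 78.0278
Sum = 940.8333
Variance = 940.8333/6 = 156.8056

Variance = 156.8056


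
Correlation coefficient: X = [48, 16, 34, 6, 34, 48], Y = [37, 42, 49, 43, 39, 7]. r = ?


Mean X = 31.0000, Mean Y = 36.1667
SD X = 15.524175, SD Y = 13.569779
Cov = -115.500000
r = -115.500000/(15.524175*13.569779) = -0.5483

r = -0.5483


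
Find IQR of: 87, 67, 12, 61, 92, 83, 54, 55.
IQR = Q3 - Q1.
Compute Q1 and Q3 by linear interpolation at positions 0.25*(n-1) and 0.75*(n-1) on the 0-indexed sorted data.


Sorted: 12, 54, 55, 61, 67, 83, 87, 92
Q1 (25th %ile) = 54.7500
Q3 (75th %ile) = 84.0000
IQR = 84.0000 - 54.7500 = 29.2500

IQR = 29.2500


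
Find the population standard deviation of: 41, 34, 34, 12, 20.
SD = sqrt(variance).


Mean = 28.2000
Variance = 112.1600
SD = sqrt(112.1600) = 10.5906

SD = 10.5906


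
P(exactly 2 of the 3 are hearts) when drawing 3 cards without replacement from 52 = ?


Hypergeometric: P(X=2) = C(13,2)·C(39,1) / C(52,3)
= 78 × 39 / 22100
= 3042/22100 = 0.1376

P = 0.1376


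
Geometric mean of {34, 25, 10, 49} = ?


Product = 34 × 25 × 10 × 49 = 416500
GM = 416500^(1/4) = 25.4041

GM = 25.4041


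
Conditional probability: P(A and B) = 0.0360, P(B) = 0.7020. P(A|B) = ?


P(A|B) = 0.0360/0.7020 = 0.0513

P(A|B) = 0.0513


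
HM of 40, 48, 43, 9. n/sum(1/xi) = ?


Sum of reciprocals = 1/40 + 1/48 + 1/43 + 1/9 = 0.180200
HM = 4/0.180200 = 22.1975

HM = 22.1975


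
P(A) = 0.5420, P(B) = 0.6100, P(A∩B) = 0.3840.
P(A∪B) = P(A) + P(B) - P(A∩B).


P(A∪B) = 0.5420 + 0.6100 - 0.3840
= 1.1520 - 0.3840
= 0.7680

P(A∪B) = 0.7680


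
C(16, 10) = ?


C(16,10) = 16!/(10! × 6!)
= 20922789888000/(3628800 × 720)
= 8008

C(16,10) = 8008


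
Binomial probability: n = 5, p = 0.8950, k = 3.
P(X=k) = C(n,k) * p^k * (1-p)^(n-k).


C(5,3) = 10
p^3 = 0.716917
(1-p)^2 = 0.011025
P = 10 * 0.716917 * 0.011025 = 0.0790

P(X=3) = 0.0790


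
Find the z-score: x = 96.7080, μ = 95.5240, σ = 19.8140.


z = (96.7080 - 95.5240)/19.8140
= 1.1840/19.8140
= 0.0598

z = 0.0598


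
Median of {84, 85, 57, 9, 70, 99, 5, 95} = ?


Sorted: 5, 9, 57, 70, 84, 85, 95, 99
n = 8 (even)
Middle values: 70 and 84
Median = (70+84)/2 = 77.0000

Median = 77.0000


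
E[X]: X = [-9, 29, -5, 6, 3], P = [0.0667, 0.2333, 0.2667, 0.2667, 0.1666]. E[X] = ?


E[X] = -9*0.0667 + 29*0.2333 - 5*0.2667 + 6*0.2667 + 3*0.1666
= -0.6003 + 6.7657 - 1.3335 + 1.6002 + 0.4998
= 6.9319

E[X] = 6.9319


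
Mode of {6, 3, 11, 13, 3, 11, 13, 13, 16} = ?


Frequencies: 3:2, 6:1, 11:2, 13:3, 16:1
Max frequency = 3
Mode = 13

Mode = 13


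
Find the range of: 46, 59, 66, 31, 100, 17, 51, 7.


Max = 100, Min = 7
Range = 100 - 7 = 93

Range = 93


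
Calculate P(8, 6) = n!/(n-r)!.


P(8,6) = 8!/2!
= 40320/2
= 20160

P(8,6) = 20160


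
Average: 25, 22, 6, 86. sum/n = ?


Sum = 25 + 22 + 6 + 86 = 139
n = 4
Mean = 139/4 = 34.7500

Mean = 34.7500


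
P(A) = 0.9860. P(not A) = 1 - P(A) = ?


P(not A) = 1 - 0.9860 = 0.0140

P(not A) = 0.0140


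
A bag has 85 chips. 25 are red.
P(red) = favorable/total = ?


P = 25/85 = 0.2941

P = 0.2941


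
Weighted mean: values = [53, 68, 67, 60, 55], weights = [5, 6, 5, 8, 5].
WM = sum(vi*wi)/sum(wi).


Numerator = 53*5 + 68*6 + 67*5 + 60*8 + 55*5 = 1763
Denominator = 5 + 6 + 5 + 8 + 5 = 29
WM = 1763/29 = 60.7931

WM = 60.7931


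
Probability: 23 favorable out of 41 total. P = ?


P = 23/41 = 0.5610

P = 0.5610


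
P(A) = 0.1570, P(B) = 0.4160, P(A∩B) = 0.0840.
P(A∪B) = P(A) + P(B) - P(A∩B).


P(A∪B) = 0.1570 + 0.4160 - 0.0840
= 0.5730 - 0.0840
= 0.4890

P(A∪B) = 0.4890


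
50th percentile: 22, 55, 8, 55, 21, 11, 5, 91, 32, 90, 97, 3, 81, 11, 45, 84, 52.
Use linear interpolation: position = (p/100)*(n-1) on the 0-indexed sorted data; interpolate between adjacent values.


Sorted: 3, 5, 8, 11, 11, 21, 22, 32, 45, 52, 55, 55, 81, 84, 90, 91, 97
n = 17
Index = 50/100 * 16 = 8.0000
Lower = data[8] = 45, Upper = data[9] = 52
P50 = 45 + 0*(7) = 45.0000

P50 = 45.0000


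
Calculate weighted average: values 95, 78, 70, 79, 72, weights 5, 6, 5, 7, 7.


Numerator = 95*5 + 78*6 + 70*5 + 79*7 + 72*7 = 2350
Denominator = 5 + 6 + 5 + 7 + 7 = 30
WM = 2350/30 = 78.3333

WM = 78.3333


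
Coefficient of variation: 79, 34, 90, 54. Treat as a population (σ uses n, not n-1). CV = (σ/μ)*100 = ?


Mean = 64.2500
SD = 21.7988
CV = (21.7988/64.2500)*100 = 33.9281%

CV = 33.9281%


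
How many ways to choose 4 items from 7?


C(7,4) = 7!/(4! × 3!)
= 5040/(24 × 6)
= 35

C(7,4) = 35


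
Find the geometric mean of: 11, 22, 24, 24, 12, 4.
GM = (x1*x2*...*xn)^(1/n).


Product = 11 × 22 × 24 × 24 × 12 × 4 = 6690816
GM = 6690816^(1/6) = 13.7271

GM = 13.7271


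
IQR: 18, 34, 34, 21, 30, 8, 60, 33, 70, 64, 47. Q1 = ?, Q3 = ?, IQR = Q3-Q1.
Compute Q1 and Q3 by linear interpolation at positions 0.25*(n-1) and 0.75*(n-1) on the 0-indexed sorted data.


Sorted: 8, 18, 21, 30, 33, 34, 34, 47, 60, 64, 70
Q1 (25th %ile) = 25.5000
Q3 (75th %ile) = 53.5000
IQR = 53.5000 - 25.5000 = 28.0000

IQR = 28.0000


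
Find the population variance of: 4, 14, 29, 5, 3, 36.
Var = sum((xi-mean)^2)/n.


Mean = 15.1667
Squared deviations: 124.6944, 1.3611, 191.3611, 103.3611, 148.0278, 434.0278
Sum = 1002.8333
Variance = 1002.8333/6 = 167.1389

Variance = 167.1389


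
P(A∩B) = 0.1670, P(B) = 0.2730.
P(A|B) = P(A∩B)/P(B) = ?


P(A|B) = 0.1670/0.2730 = 0.6117

P(A|B) = 0.6117


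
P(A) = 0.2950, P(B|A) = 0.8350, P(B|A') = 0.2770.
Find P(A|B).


P(B) = P(B|A)*P(A) + P(B|A')*P(A')
= 0.8350*0.2950 + 0.2770*0.7050
= 0.246325 + 0.195285 = 0.441610
P(A|B) = 0.246325/0.441610 = 0.5578

P(A|B) = 0.5578


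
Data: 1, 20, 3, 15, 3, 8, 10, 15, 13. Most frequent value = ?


Frequencies: 1:1, 3:2, 8:1, 10:1, 13:1, 15:2, 20:1
Max frequency = 2
Mode = 3, 15

Mode = 3, 15


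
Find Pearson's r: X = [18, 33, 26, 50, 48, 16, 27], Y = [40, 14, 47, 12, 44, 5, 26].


Mean X = 31.1429, Mean Y = 26.8571
SD X = 12.472009, SD Y = 15.751903
Cov = 6.163265
r = 6.163265/(12.472009*15.751903) = 0.0314

r = 0.0314


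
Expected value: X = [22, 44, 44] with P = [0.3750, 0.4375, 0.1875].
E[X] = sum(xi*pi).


E[X] = 22*0.3750 + 44*0.4375 + 44*0.1875
= 8.2500 + 19.2500 + 8.2500
= 35.7500

E[X] = 35.7500


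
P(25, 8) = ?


P(25,8) = 25!/17!
= 15511210043330985984000000/355687428096000
= 43609104000

P(25,8) = 43609104000


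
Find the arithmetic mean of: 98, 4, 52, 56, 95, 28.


Sum = 98 + 4 + 52 + 56 + 95 + 28 = 333
n = 6
Mean = 333/6 = 55.5000

Mean = 55.5000


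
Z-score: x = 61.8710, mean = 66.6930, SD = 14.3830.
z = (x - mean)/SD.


z = (61.8710 - 66.6930)/14.3830
= -4.8220/14.3830
= -0.3353

z = -0.3353


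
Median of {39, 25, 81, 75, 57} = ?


Sorted: 25, 39, 57, 75, 81
n = 5 (odd)
Middle value = 57

Median = 57


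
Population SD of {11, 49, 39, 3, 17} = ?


Mean = 23.8000
Variance = 301.7600
SD = sqrt(301.7600) = 17.3712

SD = 17.3712


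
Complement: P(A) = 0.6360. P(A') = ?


P(not A) = 1 - 0.6360 = 0.3640

P(not A) = 0.3640


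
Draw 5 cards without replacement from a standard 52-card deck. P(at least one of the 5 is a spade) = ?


P(at least one) = 1 - P(none)
P(none) = (39/52) × (38/51) × (37/50) × (36/49) × (35/48) = 0.221534
P(at least one) = 1 - 0.221534 = 0.7785

P = 0.7785


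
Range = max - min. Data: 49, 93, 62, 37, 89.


Max = 93, Min = 37
Range = 93 - 37 = 56

Range = 56


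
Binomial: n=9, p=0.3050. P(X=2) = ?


C(9,2) = 36
p^2 = 0.093025
(1-p)^7 = 0.078324
P = 36 * 0.093025 * 0.078324 = 0.2623

P(X=2) = 0.2623


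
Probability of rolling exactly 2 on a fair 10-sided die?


Favorable outcomes (roll = 2): 1
Total outcomes = 10
P = 1/10 = 0.1000

P = 0.1000


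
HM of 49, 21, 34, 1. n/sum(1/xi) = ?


Sum of reciprocals = 1/49 + 1/21 + 1/34 + 1/1 = 1.097439
HM = 4/1.097439 = 3.6448

HM = 3.6448


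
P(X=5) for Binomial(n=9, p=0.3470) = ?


C(9,5) = 126
p^5 = 0.005031
(1-p)^4 = 0.181825
P = 126 * 0.005031 * 0.181825 = 0.1153

P(X=5) = 0.1153


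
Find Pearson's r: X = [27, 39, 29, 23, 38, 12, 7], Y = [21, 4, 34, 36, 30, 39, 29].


Mean X = 25.0000, Mean Y = 27.5714
SD X = 11.224972, SD Y = 11.017611
Cov = -68.142857
r = -68.142857/(11.224972*11.017611) = -0.5510

r = -0.5510


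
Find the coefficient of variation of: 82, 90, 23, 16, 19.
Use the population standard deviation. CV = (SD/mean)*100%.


Mean = 46.0000
SD = 32.8329
CV = (32.8329/46.0000)*100 = 71.3759%

CV = 71.3759%


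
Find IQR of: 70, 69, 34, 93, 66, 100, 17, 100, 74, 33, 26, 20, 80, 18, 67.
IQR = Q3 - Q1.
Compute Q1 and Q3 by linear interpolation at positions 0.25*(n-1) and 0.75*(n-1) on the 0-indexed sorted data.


Sorted: 17, 18, 20, 26, 33, 34, 66, 67, 69, 70, 74, 80, 93, 100, 100
Q1 (25th %ile) = 29.5000
Q3 (75th %ile) = 77.0000
IQR = 77.0000 - 29.5000 = 47.5000

IQR = 47.5000


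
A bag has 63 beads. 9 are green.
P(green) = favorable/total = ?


P = 9/63 = 0.1429

P = 0.1429


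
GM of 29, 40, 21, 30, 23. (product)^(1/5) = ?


Product = 29 × 40 × 21 × 30 × 23 = 16808400
GM = 16808400^(1/5) = 27.8680

GM = 27.8680


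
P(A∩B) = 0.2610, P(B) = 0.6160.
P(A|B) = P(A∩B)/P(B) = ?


P(A|B) = 0.2610/0.6160 = 0.4237

P(A|B) = 0.4237


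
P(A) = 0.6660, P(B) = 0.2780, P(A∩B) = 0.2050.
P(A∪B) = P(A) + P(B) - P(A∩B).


P(A∪B) = 0.6660 + 0.2780 - 0.2050
= 0.9440 - 0.2050
= 0.7390

P(A∪B) = 0.7390


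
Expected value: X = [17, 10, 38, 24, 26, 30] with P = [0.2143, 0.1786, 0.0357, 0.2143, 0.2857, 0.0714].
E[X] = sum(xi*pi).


E[X] = 17*0.2143 + 10*0.1786 + 38*0.0357 + 24*0.2143 + 26*0.2857 + 30*0.0714
= 3.6431 + 1.7860 + 1.3566 + 5.1432 + 7.4282 + 2.1420
= 21.4991

E[X] = 21.4991


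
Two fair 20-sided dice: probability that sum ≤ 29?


Total outcomes = 20×20 = 400
Favorable (sum ≤ 29): 334
P = 334/400 = 0.8350

P = 0.8350


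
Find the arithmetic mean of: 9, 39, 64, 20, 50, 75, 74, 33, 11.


Sum = 9 + 39 + 64 + 20 + 50 + 75 + 74 + 33 + 11 = 375
n = 9
Mean = 375/9 = 41.6667

Mean = 41.6667


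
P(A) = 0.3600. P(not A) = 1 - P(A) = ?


P(not A) = 1 - 0.3600 = 0.6400

P(not A) = 0.6400


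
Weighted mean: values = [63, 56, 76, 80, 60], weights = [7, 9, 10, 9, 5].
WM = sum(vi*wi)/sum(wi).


Numerator = 63*7 + 56*9 + 76*10 + 80*9 + 60*5 = 2725
Denominator = 7 + 9 + 10 + 9 + 5 = 40
WM = 2725/40 = 68.1250

WM = 68.1250


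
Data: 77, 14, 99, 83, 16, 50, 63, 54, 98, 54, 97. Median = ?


Sorted: 14, 16, 50, 54, 54, 63, 77, 83, 97, 98, 99
n = 11 (odd)
Middle value = 63

Median = 63


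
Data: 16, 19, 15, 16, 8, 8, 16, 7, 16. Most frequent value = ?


Frequencies: 7:1, 8:2, 15:1, 16:4, 19:1
Max frequency = 4
Mode = 16

Mode = 16


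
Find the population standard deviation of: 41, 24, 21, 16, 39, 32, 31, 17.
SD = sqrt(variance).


Mean = 27.6250
Variance = 80.4844
SD = sqrt(80.4844) = 8.9713

SD = 8.9713


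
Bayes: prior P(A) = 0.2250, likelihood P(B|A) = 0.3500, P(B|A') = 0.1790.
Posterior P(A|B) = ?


P(B) = P(B|A)*P(A) + P(B|A')*P(A')
= 0.3500*0.2250 + 0.1790*0.7750
= 0.078750 + 0.138725 = 0.217475
P(A|B) = 0.078750/0.217475 = 0.3621

P(A|B) = 0.3621


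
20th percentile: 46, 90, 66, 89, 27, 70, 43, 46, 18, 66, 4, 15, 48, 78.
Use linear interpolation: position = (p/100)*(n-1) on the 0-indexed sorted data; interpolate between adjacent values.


Sorted: 4, 15, 18, 27, 43, 46, 46, 48, 66, 66, 70, 78, 89, 90
n = 14
Index = 20/100 * 13 = 2.6000
Lower = data[2] = 18, Upper = data[3] = 27
P20 = 18 + 0.6000*(9) = 23.4000

P20 = 23.4000


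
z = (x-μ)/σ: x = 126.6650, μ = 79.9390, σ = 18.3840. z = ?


z = (126.6650 - 79.9390)/18.3840
= 46.7260/18.3840
= 2.5417

z = 2.5417


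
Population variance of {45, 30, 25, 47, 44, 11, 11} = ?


Mean = 30.4286
Squared deviations: 212.3265, 0.1837, 29.4694, 274.6122, 184.1837, 377.4694, 377.4694
Sum = 1455.7143
Variance = 1455.7143/7 = 207.9592

Variance = 207.9592


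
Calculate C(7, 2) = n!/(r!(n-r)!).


C(7,2) = 7!/(2! × 5!)
= 5040/(2 × 120)
= 21

C(7,2) = 21


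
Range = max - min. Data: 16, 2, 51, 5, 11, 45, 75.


Max = 75, Min = 2
Range = 75 - 2 = 73

Range = 73


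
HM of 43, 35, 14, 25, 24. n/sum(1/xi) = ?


Sum of reciprocals = 1/43 + 1/35 + 1/14 + 1/25 + 1/24 = 0.204922
HM = 5/0.204922 = 24.3995

HM = 24.3995


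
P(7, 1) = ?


P(7,1) = 7!/6!
= 5040/720
= 7

P(7,1) = 7


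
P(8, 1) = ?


P(8,1) = 8!/7!
= 40320/5040
= 8

P(8,1) = 8


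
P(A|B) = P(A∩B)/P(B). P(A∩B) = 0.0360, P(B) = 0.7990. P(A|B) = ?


P(A|B) = 0.0360/0.7990 = 0.0451

P(A|B) = 0.0451


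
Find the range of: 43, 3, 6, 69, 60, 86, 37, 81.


Max = 86, Min = 3
Range = 86 - 3 = 83

Range = 83


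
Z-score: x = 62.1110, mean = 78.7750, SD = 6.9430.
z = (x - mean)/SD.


z = (62.1110 - 78.7750)/6.9430
= -16.6640/6.9430
= -2.4001

z = -2.4001


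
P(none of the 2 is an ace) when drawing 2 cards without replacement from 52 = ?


P(no aces) = (48/52) × (47/51)
= 0.8507

P = 0.8507


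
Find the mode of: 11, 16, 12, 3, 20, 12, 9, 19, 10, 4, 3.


Frequencies: 3:2, 4:1, 9:1, 10:1, 11:1, 12:2, 16:1, 19:1, 20:1
Max frequency = 2
Mode = 3, 12

Mode = 3, 12


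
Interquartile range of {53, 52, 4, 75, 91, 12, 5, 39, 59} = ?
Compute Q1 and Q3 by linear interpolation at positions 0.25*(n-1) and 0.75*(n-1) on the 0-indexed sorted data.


Sorted: 4, 5, 12, 39, 52, 53, 59, 75, 91
Q1 (25th %ile) = 12.0000
Q3 (75th %ile) = 59.0000
IQR = 59.0000 - 12.0000 = 47.0000

IQR = 47.0000


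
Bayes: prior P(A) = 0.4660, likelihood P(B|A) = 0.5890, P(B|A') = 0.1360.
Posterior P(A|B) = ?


P(B) = P(B|A)*P(A) + P(B|A')*P(A')
= 0.5890*0.4660 + 0.1360*0.5340
= 0.274474 + 0.072624 = 0.347098
P(A|B) = 0.274474/0.347098 = 0.7908

P(A|B) = 0.7908


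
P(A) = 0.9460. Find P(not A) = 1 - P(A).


P(not A) = 1 - 0.9460 = 0.0540

P(not A) = 0.0540


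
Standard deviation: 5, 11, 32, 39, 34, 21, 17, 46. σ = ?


Mean = 25.6250
Variance = 179.9844
SD = sqrt(179.9844) = 13.4158

SD = 13.4158


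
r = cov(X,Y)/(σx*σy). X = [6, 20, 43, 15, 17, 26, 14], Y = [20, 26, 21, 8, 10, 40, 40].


Mean X = 20.1429, Mean Y = 23.5714
SD X = 10.894672, SD Y = 11.902666
Cov = 15.632653
r = 15.632653/(10.894672*11.902666) = 0.1206

r = 0.1206


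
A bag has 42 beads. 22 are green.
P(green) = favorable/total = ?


P = 22/42 = 0.5238

P = 0.5238


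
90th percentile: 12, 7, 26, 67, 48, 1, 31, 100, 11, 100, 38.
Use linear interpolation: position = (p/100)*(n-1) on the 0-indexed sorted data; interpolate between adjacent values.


Sorted: 1, 7, 11, 12, 26, 31, 38, 48, 67, 100, 100
n = 11
Index = 90/100 * 10 = 9.0000
Lower = data[9] = 100, Upper = data[10] = 100
P90 = 100 + 0*(0) = 100.0000

P90 = 100.0000


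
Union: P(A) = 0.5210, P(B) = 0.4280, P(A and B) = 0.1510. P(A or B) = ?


P(A∪B) = 0.5210 + 0.4280 - 0.1510
= 0.9490 - 0.1510
= 0.7980

P(A∪B) = 0.7980


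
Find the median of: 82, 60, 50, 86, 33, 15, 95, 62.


Sorted: 15, 33, 50, 60, 62, 82, 86, 95
n = 8 (even)
Middle values: 60 and 62
Median = (60+62)/2 = 61.0000

Median = 61.0000


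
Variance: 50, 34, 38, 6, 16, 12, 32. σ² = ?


Mean = 26.8571
Squared deviations: 535.5918, 51.0204, 124.1633, 435.0204, 117.8776, 220.7347, 26.4490
Sum = 1510.8571
Variance = 1510.8571/7 = 215.8367

Variance = 215.8367


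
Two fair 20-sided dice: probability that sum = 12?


Total outcomes = 20×20 = 400
Favorable (sum = 12): 11
P = 11/400 = 0.0275

P = 0.0275


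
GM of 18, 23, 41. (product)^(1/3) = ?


Product = 18 × 23 × 41 = 16974
GM = 16974^(1/3) = 25.6997

GM = 25.6997


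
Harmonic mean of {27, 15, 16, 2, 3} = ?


Sum of reciprocals = 1/27 + 1/15 + 1/16 + 1/2 + 1/3 = 0.999537
HM = 5/0.999537 = 5.0023

HM = 5.0023


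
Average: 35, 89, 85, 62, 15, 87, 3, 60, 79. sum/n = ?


Sum = 35 + 89 + 85 + 62 + 15 + 87 + 3 + 60 + 79 = 515
n = 9
Mean = 515/9 = 57.2222

Mean = 57.2222


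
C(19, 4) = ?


C(19,4) = 19!/(4! × 15!)
= 121645100408832000/(24 × 1307674368000)
= 3876

C(19,4) = 3876


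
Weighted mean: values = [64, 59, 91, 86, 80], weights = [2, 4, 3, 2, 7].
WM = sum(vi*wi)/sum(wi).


Numerator = 64*2 + 59*4 + 91*3 + 86*2 + 80*7 = 1369
Denominator = 2 + 4 + 3 + 2 + 7 = 18
WM = 1369/18 = 76.0556

WM = 76.0556


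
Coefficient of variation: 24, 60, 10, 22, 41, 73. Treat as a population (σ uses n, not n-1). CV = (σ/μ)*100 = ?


Mean = 38.3333
SD = 22.1861
CV = (22.1861/38.3333)*100 = 57.8767%

CV = 57.8767%


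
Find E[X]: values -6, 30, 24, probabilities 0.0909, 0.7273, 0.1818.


E[X] = -6*0.0909 + 30*0.7273 + 24*0.1818
= -0.5454 + 21.8190 + 4.3632
= 25.6368

E[X] = 25.6368


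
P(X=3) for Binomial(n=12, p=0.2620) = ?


C(12,3) = 220
p^3 = 0.017985
(1-p)^9 = 0.064939
P = 220 * 0.017985 * 0.064939 = 0.2569

P(X=3) = 0.2569


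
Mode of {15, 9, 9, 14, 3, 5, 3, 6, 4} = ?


Frequencies: 3:2, 4:1, 5:1, 6:1, 9:2, 14:1, 15:1
Max frequency = 2
Mode = 3, 9

Mode = 3, 9


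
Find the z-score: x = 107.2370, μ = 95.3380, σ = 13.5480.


z = (107.2370 - 95.3380)/13.5480
= 11.8990/13.5480
= 0.8783

z = 0.8783


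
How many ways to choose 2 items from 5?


C(5,2) = 5!/(2! × 3!)
= 120/(2 × 6)
= 10

C(5,2) = 10


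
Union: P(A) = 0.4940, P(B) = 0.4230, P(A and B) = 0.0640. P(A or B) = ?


P(A∪B) = 0.4940 + 0.4230 - 0.0640
= 0.9170 - 0.0640
= 0.8530

P(A∪B) = 0.8530


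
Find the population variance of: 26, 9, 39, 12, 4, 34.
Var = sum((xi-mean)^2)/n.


Mean = 20.6667
Squared deviations: 28.4444, 136.1111, 336.1111, 75.1111, 277.7778, 177.7778
Sum = 1031.3333
Variance = 1031.3333/6 = 171.8889

Variance = 171.8889


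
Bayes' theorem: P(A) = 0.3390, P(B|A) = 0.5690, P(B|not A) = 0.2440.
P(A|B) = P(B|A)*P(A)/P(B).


P(B) = P(B|A)*P(A) + P(B|A')*P(A')
= 0.5690*0.3390 + 0.2440*0.6610
= 0.192891 + 0.161284 = 0.354175
P(A|B) = 0.192891/0.354175 = 0.5446

P(A|B) = 0.5446


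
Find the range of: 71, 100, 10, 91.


Max = 100, Min = 10
Range = 100 - 10 = 90

Range = 90


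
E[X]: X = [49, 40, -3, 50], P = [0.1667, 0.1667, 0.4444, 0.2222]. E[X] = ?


E[X] = 49*0.1667 + 40*0.1667 - 3*0.4444 + 50*0.2222
= 8.1683 + 6.6680 - 1.3332 + 11.1100
= 24.6131

E[X] = 24.6131


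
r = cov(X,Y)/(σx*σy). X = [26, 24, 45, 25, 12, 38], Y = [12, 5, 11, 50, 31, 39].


Mean X = 28.3333, Mean Y = 24.6667
SD X = 10.593499, SD Y = 16.438437
Cov = -27.055556
r = -27.055556/(10.593499*16.438437) = -0.1554

r = -0.1554


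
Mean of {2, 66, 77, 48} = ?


Sum = 2 + 66 + 77 + 48 = 193
n = 4
Mean = 193/4 = 48.2500

Mean = 48.2500


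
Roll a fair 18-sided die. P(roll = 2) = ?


Favorable outcomes (roll = 2): 1
Total outcomes = 18
P = 1/18 = 0.0556

P = 0.0556


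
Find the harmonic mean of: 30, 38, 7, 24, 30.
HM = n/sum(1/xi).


Sum of reciprocals = 1/30 + 1/38 + 1/7 + 1/24 + 1/30 = 0.277506
HM = 5/0.277506 = 18.0176

HM = 18.0176


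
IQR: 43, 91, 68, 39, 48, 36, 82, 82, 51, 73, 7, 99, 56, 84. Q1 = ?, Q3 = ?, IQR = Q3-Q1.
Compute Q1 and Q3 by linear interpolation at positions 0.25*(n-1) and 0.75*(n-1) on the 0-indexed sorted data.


Sorted: 7, 36, 39, 43, 48, 51, 56, 68, 73, 82, 82, 84, 91, 99
Q1 (25th %ile) = 44.2500
Q3 (75th %ile) = 82.0000
IQR = 82.0000 - 44.2500 = 37.7500

IQR = 37.7500


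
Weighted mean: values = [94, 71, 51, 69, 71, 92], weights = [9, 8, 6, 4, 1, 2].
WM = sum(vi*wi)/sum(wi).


Numerator = 94*9 + 71*8 + 51*6 + 69*4 + 71*1 + 92*2 = 2251
Denominator = 9 + 8 + 6 + 4 + 1 + 2 = 30
WM = 2251/30 = 75.0333

WM = 75.0333


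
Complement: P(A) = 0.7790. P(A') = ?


P(not A) = 1 - 0.7790 = 0.2210

P(not A) = 0.2210


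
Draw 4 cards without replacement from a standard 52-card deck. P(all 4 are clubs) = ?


P(all clubs) = (13/52) × (12/51) × (11/50) × (10/49)
= 0.0026

P = 0.0026


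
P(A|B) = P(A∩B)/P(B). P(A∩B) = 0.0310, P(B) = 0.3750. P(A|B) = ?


P(A|B) = 0.0310/0.3750 = 0.0827

P(A|B) = 0.0827


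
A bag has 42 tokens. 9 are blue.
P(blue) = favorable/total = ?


P = 9/42 = 0.2143

P = 0.2143


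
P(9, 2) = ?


P(9,2) = 9!/7!
= 362880/5040
= 72

P(9,2) = 72


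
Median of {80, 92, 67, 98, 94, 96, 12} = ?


Sorted: 12, 67, 80, 92, 94, 96, 98
n = 7 (odd)
Middle value = 92

Median = 92


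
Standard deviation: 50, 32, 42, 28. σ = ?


Mean = 38.0000
Variance = 74.0000
SD = sqrt(74.0000) = 8.6023

SD = 8.6023


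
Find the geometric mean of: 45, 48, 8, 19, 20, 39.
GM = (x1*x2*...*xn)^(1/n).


Product = 45 × 48 × 8 × 19 × 20 × 39 = 256089600
GM = 256089600^(1/6) = 25.1999

GM = 25.1999


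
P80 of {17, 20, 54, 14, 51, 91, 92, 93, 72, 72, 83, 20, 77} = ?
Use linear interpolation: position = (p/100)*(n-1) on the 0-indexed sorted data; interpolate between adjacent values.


Sorted: 14, 17, 20, 20, 51, 54, 72, 72, 77, 83, 91, 92, 93
n = 13
Index = 80/100 * 12 = 9.6000
Lower = data[9] = 83, Upper = data[10] = 91
P80 = 83 + 0.6000*(8) = 87.8000

P80 = 87.8000


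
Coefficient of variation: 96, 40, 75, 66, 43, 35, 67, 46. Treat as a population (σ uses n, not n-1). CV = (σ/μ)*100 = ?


Mean = 58.5000
SD = 19.6787
CV = (19.6787/58.5000)*100 = 33.6387%

CV = 33.6387%


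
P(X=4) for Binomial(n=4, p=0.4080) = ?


C(4,4) = 1
p^4 = 0.027710
(1-p)^0 = 1.000000
P = 1 * 0.027710 * 1.000000 = 0.0277

P(X=4) = 0.0277


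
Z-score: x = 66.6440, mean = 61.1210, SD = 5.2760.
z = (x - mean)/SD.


z = (66.6440 - 61.1210)/5.2760
= 5.5230/5.2760
= 1.0468

z = 1.0468


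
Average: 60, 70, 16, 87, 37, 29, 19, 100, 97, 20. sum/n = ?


Sum = 60 + 70 + 16 + 87 + 37 + 29 + 19 + 100 + 97 + 20 = 535
n = 10
Mean = 535/10 = 53.5000

Mean = 53.5000


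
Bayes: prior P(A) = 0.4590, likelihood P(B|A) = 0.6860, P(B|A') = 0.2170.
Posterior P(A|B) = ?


P(B) = P(B|A)*P(A) + P(B|A')*P(A')
= 0.6860*0.4590 + 0.2170*0.5410
= 0.314874 + 0.117397 = 0.432271
P(A|B) = 0.314874/0.432271 = 0.7284

P(A|B) = 0.7284


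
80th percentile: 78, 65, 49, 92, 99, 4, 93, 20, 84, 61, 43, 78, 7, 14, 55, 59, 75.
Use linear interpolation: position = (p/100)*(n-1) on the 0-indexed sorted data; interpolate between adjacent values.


Sorted: 4, 7, 14, 20, 43, 49, 55, 59, 61, 65, 75, 78, 78, 84, 92, 93, 99
n = 17
Index = 80/100 * 16 = 12.8000
Lower = data[12] = 78, Upper = data[13] = 84
P80 = 78 + 0.8000*(6) = 82.8000

P80 = 82.8000


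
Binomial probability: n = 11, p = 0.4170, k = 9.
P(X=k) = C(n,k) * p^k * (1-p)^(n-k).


C(11,9) = 55
p^9 = 0.000381
(1-p)^2 = 0.339889
P = 55 * 0.000381 * 0.339889 = 0.0071

P(X=9) = 0.0071


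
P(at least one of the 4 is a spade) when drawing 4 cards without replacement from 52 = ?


P(at least one) = 1 - P(none)
P(none) = (39/52) × (38/51) × (37/50) × (36/49) = 0.303818
P(at least one) = 1 - 0.303818 = 0.6962

P = 0.6962


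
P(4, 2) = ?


P(4,2) = 4!/2!
= 24/2
= 12

P(4,2) = 12


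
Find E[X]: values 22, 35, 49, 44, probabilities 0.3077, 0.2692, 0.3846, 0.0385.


E[X] = 22*0.3077 + 35*0.2692 + 49*0.3846 + 44*0.0385
= 6.7694 + 9.4220 + 18.8454 + 1.6940
= 36.7308

E[X] = 36.7308


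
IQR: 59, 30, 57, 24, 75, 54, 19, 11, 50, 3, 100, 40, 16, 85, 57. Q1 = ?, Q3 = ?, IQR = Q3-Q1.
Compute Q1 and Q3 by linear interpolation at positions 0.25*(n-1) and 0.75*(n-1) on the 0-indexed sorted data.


Sorted: 3, 11, 16, 19, 24, 30, 40, 50, 54, 57, 57, 59, 75, 85, 100
Q1 (25th %ile) = 21.5000
Q3 (75th %ile) = 58.0000
IQR = 58.0000 - 21.5000 = 36.5000

IQR = 36.5000
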